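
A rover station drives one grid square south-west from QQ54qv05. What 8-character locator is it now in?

Longitude extended square 0; −1 → -1, wraps to 9, carry into subsquare.
Longitude subsquare q = 16; −1 → 15 = p.
Latitude extended square 5; −1 → 4.

QQ54pv94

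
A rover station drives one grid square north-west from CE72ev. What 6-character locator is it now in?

CE72dw

Longitude subsquare e = 4; −1 → 3 = d.
Latitude subsquare v = 21; +1 → 22 = w.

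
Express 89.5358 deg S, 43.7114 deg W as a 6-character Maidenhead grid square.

Offset from 180°W / 90°S: lon 136.2886°, lat 0.4642°.
Field: 136.2886/20 → 6 → G, 0.4642/10 → 0 → A; chars GA.
Square: 16.2886/2 → 8, 0.4642/1 → 0; chars 80.
Subsquare: 0.2886/0.0833333 → 3 → d, 0.4642/0.0416667 → 11 → l; chars dl.

GA80dl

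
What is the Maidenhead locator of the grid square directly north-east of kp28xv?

Longitude subsquare x = 23; +1 → 24, wraps to 0 = a, carry into square.
Longitude square 2; +1 → 3.
Latitude subsquare v = 21; +1 → 22 = w.

KP38aw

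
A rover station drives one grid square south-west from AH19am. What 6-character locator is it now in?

Longitude subsquare a = 0; −1 → -1, wraps to 23 = x, carry into square.
Longitude square 1; −1 → 0.
Latitude subsquare m = 12; −1 → 11 = l.

AH09xl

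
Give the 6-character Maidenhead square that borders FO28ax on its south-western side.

FO18xw

Longitude subsquare a = 0; −1 → -1, wraps to 23 = x, carry into square.
Longitude square 2; −1 → 1.
Latitude subsquare x = 23; −1 → 22 = w.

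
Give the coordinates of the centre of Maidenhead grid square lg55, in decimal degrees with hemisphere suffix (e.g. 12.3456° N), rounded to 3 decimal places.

24.500° S, 51.000° E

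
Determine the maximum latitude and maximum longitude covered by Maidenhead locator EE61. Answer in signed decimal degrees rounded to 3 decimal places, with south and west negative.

-48.000, -86.000

Field E=4, E=4: +4·20° lon, +4·10° lat → SW at lon -100°, lat -50°.
Square 6, 1: +6·2° lon, +1·1° lat → SW at lon -88°, lat -49°.
Cell spans 2° lon × 1° lat. NE corner is SW corner plus one full cell.
latitude -48.000, longitude -86.000.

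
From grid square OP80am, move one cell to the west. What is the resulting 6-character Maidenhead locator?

Longitude subsquare a = 0; −1 → -1, wraps to 23 = x, carry into square.
Longitude square 8; −1 → 7.
The latitude characters are unchanged.

OP70xm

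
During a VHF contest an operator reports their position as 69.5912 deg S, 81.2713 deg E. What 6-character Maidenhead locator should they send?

Shift to the Maidenhead origin (180°W, 90°S): lon 261.2713, lat 20.4088.
Field: lon ⌊261.2713/20⌋ = 13 → N; lat ⌊20.4088/10⌋ = 2 → C.
Square: lon ⌊1.2713/2⌋ = 0; lat ⌊0.4088/1⌋ = 0.
Subsquare: lon ⌊1.2713/0.0833333⌋ = 15 → p; lat ⌊0.4088/0.0416667⌋ = 9 → j.

NC00pj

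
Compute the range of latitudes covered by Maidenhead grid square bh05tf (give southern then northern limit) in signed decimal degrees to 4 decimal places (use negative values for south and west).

-14.7917, -14.7500

Field B=1, H=7: +1·20° lon, +7·10° lat → SW at lon -160°, lat -20°.
Square 0, 5: +0·2° lon, +5·1° lat → SW at lon -160°, lat -15°.
Subsquare t=19, f=5: +19·0.0833333° lon, +5·0.0416667° lat → SW at lon -158.417°, lat -14.7917°.
Cell spans 0.0833333° lon × 0.0416667° lat.
south -14.7917, north -14.7500.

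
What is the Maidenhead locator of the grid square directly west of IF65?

Longitude square 6; −1 → 5.
The latitude characters are unchanged.

IF55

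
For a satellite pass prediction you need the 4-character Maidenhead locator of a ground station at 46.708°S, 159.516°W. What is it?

BE03

Offset from 180°W / 90°S: lon 20.48°, lat 43.29°.
Field: lon ⌊20.48/20⌋ = 1 → B; lat ⌊43.29/10⌋ = 4 → E.
Square: lon ⌊0.48/2⌋ = 0; lat ⌊3.29/1⌋ = 3.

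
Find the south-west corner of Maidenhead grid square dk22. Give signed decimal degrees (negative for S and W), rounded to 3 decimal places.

12.000, -116.000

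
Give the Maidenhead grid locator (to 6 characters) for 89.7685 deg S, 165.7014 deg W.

Add 180° to longitude and 90° to latitude: 14.2986, 0.2315.
Field: 14.2986/20 → 0 → A, 0.2315/10 → 0 → A; chars AA.
Square: 14.2986/2 → 7, 0.2315/1 → 0; chars 70.
Subsquare: 0.2986/0.0833333 → 3 → d, 0.2315/0.0416667 → 5 → f; chars df.

AA70df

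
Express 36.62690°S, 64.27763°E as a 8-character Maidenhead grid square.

MF23di39

Offset from 180°W / 90°S: lon 244.27763°, lat 53.37310°.
Field: 244.27763/20 → 12 → M, 53.37310/10 → 5 → F; chars MF.
Square: 4.27763/2 → 2, 3.37310/1 → 3; chars 23.
Subsquare: 0.27763/0.0833333 → 3 → d, 0.37310/0.0416667 → 8 → i; chars di.
Extended square: 0.02763/0.00833333 → 3, 0.03977/0.00416667 → 9; chars 39.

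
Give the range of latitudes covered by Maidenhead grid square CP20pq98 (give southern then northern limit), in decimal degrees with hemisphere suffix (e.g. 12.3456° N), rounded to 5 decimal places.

Field C=2, P=15: +2·20° lon, +15·10° lat → SW at lon -140°, lat 60°.
Square 2, 0: +2·2° lon, +0·1° lat → SW at lon -136°, lat 60°.
Subsquare p=15, q=16: +15·0.0833333° lon, +16·0.0416667° lat → SW at lon -134.75°, lat 60.6667°.
Extended square 9, 8: +9·0.00833333° lon, +8·0.00416667° lat → SW at lon -134.675°, lat 60.7°.
Cell spans 0.00833333° lon × 0.00416667° lat.
south 60.70000° N, north 60.70417° N.

60.70000° N, 60.70417° N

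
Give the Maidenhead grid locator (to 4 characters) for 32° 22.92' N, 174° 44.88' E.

RM72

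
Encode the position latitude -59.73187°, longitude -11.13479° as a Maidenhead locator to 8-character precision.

ID40kg34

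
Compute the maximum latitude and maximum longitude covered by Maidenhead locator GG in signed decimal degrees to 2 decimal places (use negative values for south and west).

-20.00, -40.00

Field G=6, G=6: +6·20° lon, +6·10° lat → SW at lon -60°, lat -30°.
Cell spans 20° lon × 10° lat. NE corner is SW corner plus one full cell.
latitude -20.00, longitude -40.00.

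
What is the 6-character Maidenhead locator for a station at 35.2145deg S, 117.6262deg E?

Shift to the Maidenhead origin (180°W, 90°S): lon 297.6262, lat 54.7855.
Field: 297.6262/20 → 14 → O, 54.7855/10 → 5 → F; chars OF.
Square: 17.6262/2 → 8, 4.7855/1 → 4; chars 84.
Subsquare: 1.6262/0.0833333 → 19 → t, 0.7855/0.0416667 → 18 → s; chars ts.

OF84ts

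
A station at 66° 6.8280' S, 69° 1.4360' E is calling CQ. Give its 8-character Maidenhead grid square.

MC43mv22

Offset from 180°W / 90°S: lon 249.02393°, lat 23.88620°.
Field: lon ⌊249.02393/20⌋ = 12 → M; lat ⌊23.88620/10⌋ = 2 → C.
Square: lon ⌊9.02393/2⌋ = 4; lat ⌊3.88620/1⌋ = 3.
Subsquare: lon ⌊1.02393/0.0833333⌋ = 12 → m; lat ⌊0.88620/0.0416667⌋ = 21 → v.
Extended square: lon ⌊0.02393/0.00833333⌋ = 2; lat ⌊0.01120/0.00416667⌋ = 2.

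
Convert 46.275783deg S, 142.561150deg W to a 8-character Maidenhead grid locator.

BE83rr23

Shift to the Maidenhead origin (180°W, 90°S): lon 37.43885, lat 43.72422.
Field (20°×10°, letters A–R): 37.43885/20 → 1 → B, 43.72422/10 → 4 → E; chars BE.
Square (2°×1°, digits 0–9): 17.43885/2 → 8, 3.72422/1 → 3; chars 83.
Subsquare (5′×2.5′, letters a–x): 1.43885/0.0833333 → 17 → r, 0.72422/0.0416667 → 17 → r; chars rr.
Extended square (30″×15″, digits 0–9): 0.02218/0.00833333 → 2, 0.01588/0.00416667 → 3; chars 23.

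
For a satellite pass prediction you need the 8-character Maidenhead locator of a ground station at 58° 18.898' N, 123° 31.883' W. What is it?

Offset from 180°W / 90°S: lon 56.46862°, lat 148.31497°.
Field: 56.46862/20 → 2 → C, 148.31497/10 → 14 → O; chars CO.
Square: 16.46862/2 → 8, 8.31497/1 → 8; chars 88.
Subsquare: 0.46862/0.0833333 → 5 → f, 0.31497/0.0416667 → 7 → h; chars fh.
Extended square: 0.05195/0.00833333 → 6, 0.02330/0.00416667 → 5; chars 65.

CO88fh65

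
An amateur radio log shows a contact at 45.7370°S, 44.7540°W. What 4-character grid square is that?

GE74

Shift to the Maidenhead origin (180°W, 90°S): lon 135.25, lat 44.26.
Field: 135.25/20 → 6 → G, 44.26/10 → 4 → E; chars GE.
Square: 15.25/2 → 7, 4.26/1 → 4; chars 74.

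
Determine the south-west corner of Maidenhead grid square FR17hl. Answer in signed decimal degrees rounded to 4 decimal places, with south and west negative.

Field F=5, R=17: +5·20° lon, +17·10° lat → SW at lon -80°, lat 80°.
Square 1, 7: +1·2° lon, +7·1° lat → SW at lon -78°, lat 87°.
Subsquare h=7, l=11: +7·0.0833333° lon, +11·0.0416667° lat → SW at lon -77.4167°, lat 87.4583°.
latitude 87.4583, longitude -77.4167.

87.4583, -77.4167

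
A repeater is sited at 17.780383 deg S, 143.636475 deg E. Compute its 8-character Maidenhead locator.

Shift to the Maidenhead origin (180°W, 90°S): lon 323.63648, lat 72.21962.
Field: lon ⌊323.63648/20⌋ = 16 → Q; lat ⌊72.21962/10⌋ = 7 → H.
Square: lon ⌊3.63648/2⌋ = 1; lat ⌊2.21962/1⌋ = 2.
Subsquare: lon ⌊1.63648/0.0833333⌋ = 19 → t; lat ⌊0.21962/0.0416667⌋ = 5 → f.
Extended square: lon ⌊0.05314/0.00833333⌋ = 6; lat ⌊0.01128/0.00416667⌋ = 2.

QH12tf62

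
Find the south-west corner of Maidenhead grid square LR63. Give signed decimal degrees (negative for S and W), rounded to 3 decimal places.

Field L=11, R=17: +11·20° lon, +17·10° lat → SW at lon 40°, lat 80°.
Square 6, 3: +6·2° lon, +3·1° lat → SW at lon 52°, lat 83°.
latitude 83.000, longitude 52.000.

83.000, 52.000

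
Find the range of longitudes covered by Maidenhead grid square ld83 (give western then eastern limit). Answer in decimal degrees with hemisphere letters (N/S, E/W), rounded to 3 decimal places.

56.000° E, 58.000° E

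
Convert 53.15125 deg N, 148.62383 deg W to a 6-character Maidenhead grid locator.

Shift to the Maidenhead origin (180°W, 90°S): lon 31.3762, lat 143.1513.
Field: lon ⌊31.3762/20⌋ = 1 → B; lat ⌊143.1513/10⌋ = 14 → O.
Square: lon ⌊11.3762/2⌋ = 5; lat ⌊3.1513/1⌋ = 3.
Subsquare: lon ⌊1.3762/0.0833333⌋ = 16 → q; lat ⌊0.1513/0.0416667⌋ = 3 → d.

BO53qd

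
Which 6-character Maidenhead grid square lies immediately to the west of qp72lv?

Longitude subsquare l = 11; −1 → 10 = k.
The latitude characters are unchanged.

QP72kv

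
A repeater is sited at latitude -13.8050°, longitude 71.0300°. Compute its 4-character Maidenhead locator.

Shift to the Maidenhead origin (180°W, 90°S): lon 251.03, lat 76.19.
Field: lon ⌊251.03/20⌋ = 12 → M; lat ⌊76.19/10⌋ = 7 → H.
Square: lon ⌊11.03/2⌋ = 5; lat ⌊6.19/1⌋ = 6.

MH56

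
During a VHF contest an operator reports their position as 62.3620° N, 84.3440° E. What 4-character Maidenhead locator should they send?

Shift to the Maidenhead origin (180°W, 90°S): lon 264.34, lat 152.36.
Field: lon ⌊264.34/20⌋ = 13 → N; lat ⌊152.36/10⌋ = 15 → P.
Square: lon ⌊4.34/2⌋ = 2; lat ⌊2.36/1⌋ = 2.

NP22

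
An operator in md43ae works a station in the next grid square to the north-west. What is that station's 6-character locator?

Longitude subsquare a = 0; −1 → -1, wraps to 23 = x, carry into square.
Longitude square 4; −1 → 3.
Latitude subsquare e = 4; +1 → 5 = f.

MD33xf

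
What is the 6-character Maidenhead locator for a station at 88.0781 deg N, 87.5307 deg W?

ER68fb

Offset from 180°W / 90°S: lon 92.4693°, lat 178.0781°.
Field (20°×10°, letters A–R): 92.4693/20 → 4 → E, 178.0781/10 → 17 → R; chars ER.
Square (2°×1°, digits 0–9): 12.4693/2 → 6, 8.0781/1 → 8; chars 68.
Subsquare (5′×2.5′, letters a–x): 0.4693/0.0833333 → 5 → f, 0.0781/0.0416667 → 1 → b; chars fb.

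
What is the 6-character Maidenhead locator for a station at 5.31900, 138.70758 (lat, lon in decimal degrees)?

Offset from 180°W / 90°S: lon 318.7076°, lat 95.3190°.
Field: 318.7076/20 → 15 → P, 95.3190/10 → 9 → J; chars PJ.
Square: 18.7076/2 → 9, 5.3190/1 → 5; chars 95.
Subsquare: 0.7076/0.0833333 → 8 → i, 0.3190/0.0416667 → 7 → h; chars ih.

PJ95ih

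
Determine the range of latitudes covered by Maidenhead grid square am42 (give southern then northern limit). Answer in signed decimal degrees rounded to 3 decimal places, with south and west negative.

32.000, 33.000

Field A=0, M=12: +0·20° lon, +12·10° lat → SW at lon -180°, lat 30°.
Square 4, 2: +4·2° lon, +2·1° lat → SW at lon -172°, lat 32°.
Cell spans 2° lon × 1° lat.
south 32.000, north 33.000.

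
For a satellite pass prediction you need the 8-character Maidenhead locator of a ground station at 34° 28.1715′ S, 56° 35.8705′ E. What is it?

Add 180° to longitude and 90° to latitude: 236.59784, 55.53048.
Field (20°×10°, letters A–R): lon ⌊236.59784/20⌋ = 11 → L; lat ⌊55.53048/10⌋ = 5 → F.
Square (2°×1°, digits 0–9): lon ⌊16.59784/2⌋ = 8; lat ⌊5.53048/1⌋ = 5.
Subsquare (5′×2.5′, letters a–x): lon ⌊0.59784/0.0833333⌋ = 7 → h; lat ⌊0.53048/0.0416667⌋ = 12 → m.
Extended square (30″×15″, digits 0–9): lon ⌊0.01451/0.00833333⌋ = 1; lat ⌊0.03048/0.00416667⌋ = 7.

LF85hm17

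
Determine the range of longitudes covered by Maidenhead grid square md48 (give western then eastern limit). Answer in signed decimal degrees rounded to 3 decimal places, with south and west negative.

68.000, 70.000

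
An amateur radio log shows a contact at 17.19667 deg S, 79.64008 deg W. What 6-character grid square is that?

FH02et

Shift to the Maidenhead origin (180°W, 90°S): lon 100.3599, lat 72.8033.
Field: 100.3599/20 → 5 → F, 72.8033/10 → 7 → H; chars FH.
Square: 0.3599/2 → 0, 2.8033/1 → 2; chars 02.
Subsquare: 0.3599/0.0833333 → 4 → e, 0.8033/0.0416667 → 19 → t; chars et.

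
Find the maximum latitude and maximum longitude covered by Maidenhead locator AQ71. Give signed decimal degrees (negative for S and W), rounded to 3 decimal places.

72.000, -164.000

Field A=0, Q=16: +0·20° lon, +16·10° lat → SW at lon -180°, lat 70°.
Square 7, 1: +7·2° lon, +1·1° lat → SW at lon -166°, lat 71°.
Cell spans 2° lon × 1° lat. NE corner is SW corner plus one full cell.
latitude 72.000, longitude -164.000.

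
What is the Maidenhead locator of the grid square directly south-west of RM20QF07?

RM20pf96

Longitude extended square 0; −1 → -1, wraps to 9, carry into subsquare.
Longitude subsquare q = 16; −1 → 15 = p.
Latitude extended square 7; −1 → 6.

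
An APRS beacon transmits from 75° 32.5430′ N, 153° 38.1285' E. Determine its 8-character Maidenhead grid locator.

QQ65tn60

Add 180° to longitude and 90° to latitude: 333.63548, 165.54238.
Field: lon ⌊333.63548/20⌋ = 16 → Q; lat ⌊165.54238/10⌋ = 16 → Q.
Square: lon ⌊13.63548/2⌋ = 6; lat ⌊5.54238/1⌋ = 5.
Subsquare: lon ⌊1.63548/0.0833333⌋ = 19 → t; lat ⌊0.54238/0.0416667⌋ = 13 → n.
Extended square: lon ⌊0.05214/0.00833333⌋ = 6; lat ⌊0.00072/0.00416667⌋ = 0.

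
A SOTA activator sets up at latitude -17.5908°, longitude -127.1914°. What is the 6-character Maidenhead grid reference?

CH62jj

Offset from 180°W / 90°S: lon 52.8086°, lat 72.4092°.
Field (20°×10°, letters A–R): 52.8086/20 → 2 → C, 72.4092/10 → 7 → H; chars CH.
Square (2°×1°, digits 0–9): 12.8086/2 → 6, 2.4092/1 → 2; chars 62.
Subsquare (5′×2.5′, letters a–x): 0.8086/0.0833333 → 9 → j, 0.4092/0.0416667 → 9 → j; chars jj.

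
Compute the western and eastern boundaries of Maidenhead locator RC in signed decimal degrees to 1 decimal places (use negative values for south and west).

Field R=17, C=2: +17·20° lon, +2·10° lat → SW at lon 160°, lat -70°.
Cell spans 20° lon × 10° lat.
west 160.0, east 180.0.

160.0, 180.0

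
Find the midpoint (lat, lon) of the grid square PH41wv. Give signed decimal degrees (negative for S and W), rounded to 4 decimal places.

Field P=15, H=7: +15·20° lon, +7·10° lat → SW at lon 120°, lat -20°.
Square 4, 1: +4·2° lon, +1·1° lat → SW at lon 128°, lat -19°.
Subsquare w=22, v=21: +22·0.0833333° lon, +21·0.0416667° lat → SW at lon 129.833°, lat -18.125°.
Cell spans 0.0833333° lon × 0.0416667° lat. Centre is SW corner plus half of each.
latitude -18.1042, longitude 129.8750.

-18.1042, 129.8750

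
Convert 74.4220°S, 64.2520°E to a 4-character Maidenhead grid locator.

MB25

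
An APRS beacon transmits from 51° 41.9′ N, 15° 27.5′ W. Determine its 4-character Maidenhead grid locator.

Shift to the Maidenhead origin (180°W, 90°S): lon 164.54, lat 141.70.
Field: lon ⌊164.54/20⌋ = 8 → I; lat ⌊141.70/10⌋ = 14 → O.
Square: lon ⌊4.54/2⌋ = 2; lat ⌊1.70/1⌋ = 1.

IO21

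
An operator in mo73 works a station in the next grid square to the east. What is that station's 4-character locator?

MO83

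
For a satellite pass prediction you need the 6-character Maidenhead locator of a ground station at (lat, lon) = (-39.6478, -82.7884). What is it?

EF80oi

Offset from 180°W / 90°S: lon 97.2116°, lat 50.3522°.
Field (20°×10°, letters A–R): lon ⌊97.2116/20⌋ = 4 → E; lat ⌊50.3522/10⌋ = 5 → F.
Square (2°×1°, digits 0–9): lon ⌊17.2116/2⌋ = 8; lat ⌊0.3522/1⌋ = 0.
Subsquare (5′×2.5′, letters a–x): lon ⌊1.2116/0.0833333⌋ = 14 → o; lat ⌊0.3522/0.0416667⌋ = 8 → i.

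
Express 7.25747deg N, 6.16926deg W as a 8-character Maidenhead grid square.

Shift to the Maidenhead origin (180°W, 90°S): lon 173.83074, lat 97.25747.
Field: 173.83074/20 → 8 → I, 97.25747/10 → 9 → J; chars IJ.
Square: 13.83074/2 → 6, 7.25747/1 → 7; chars 67.
Subsquare: 1.83074/0.0833333 → 21 → v, 0.25747/0.0416667 → 6 → g; chars vg.
Extended square: 0.08074/0.00833333 → 9, 0.00747/0.00416667 → 1; chars 91.

IJ67vg91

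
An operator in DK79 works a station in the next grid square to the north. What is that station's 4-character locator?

DL70

Latitude square 9; +1 → 10, wraps to 0, carry into field.
Latitude field K = 10; +1 → 11 = L.
The longitude characters are unchanged.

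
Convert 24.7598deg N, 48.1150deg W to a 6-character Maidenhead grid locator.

GL54ws

Offset from 180°W / 90°S: lon 131.8850°, lat 114.7598°.
Field: 131.8850/20 → 6 → G, 114.7598/10 → 11 → L; chars GL.
Square: 11.8850/2 → 5, 4.7598/1 → 4; chars 54.
Subsquare: 1.8850/0.0833333 → 22 → w, 0.7598/0.0416667 → 18 → s; chars ws.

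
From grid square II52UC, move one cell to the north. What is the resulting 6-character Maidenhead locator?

II52ud

Latitude subsquare c = 2; +1 → 3 = d.
The longitude characters are unchanged.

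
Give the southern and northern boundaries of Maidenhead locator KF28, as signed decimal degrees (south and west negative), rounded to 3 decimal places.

-32.000, -31.000

Field K=10, F=5: +10·20° lon, +5·10° lat → SW at lon 20°, lat -40°.
Square 2, 8: +2·2° lon, +8·1° lat → SW at lon 24°, lat -32°.
Cell spans 2° lon × 1° lat.
south -32.000, north -31.000.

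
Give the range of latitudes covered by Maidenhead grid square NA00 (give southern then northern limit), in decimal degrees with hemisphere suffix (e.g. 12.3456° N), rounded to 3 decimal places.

Field N=13, A=0: +13·20° lon, +0·10° lat → SW at lon 80°, lat -90°.
Square 0, 0: +0·2° lon, +0·1° lat → SW at lon 80°, lat -90°.
Cell spans 2° lon × 1° lat.
south 90.000° S, north 89.000° S.

90.000° S, 89.000° S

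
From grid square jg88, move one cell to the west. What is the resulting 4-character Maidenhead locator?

Longitude square 8; −1 → 7.
The latitude characters are unchanged.

JG78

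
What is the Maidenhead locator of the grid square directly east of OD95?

PD05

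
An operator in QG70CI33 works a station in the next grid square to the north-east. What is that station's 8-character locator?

Longitude extended square 3; +1 → 4.
Latitude extended square 3; +1 → 4.

QG70ci44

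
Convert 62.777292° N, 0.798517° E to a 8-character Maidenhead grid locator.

JP02js56

Add 180° to longitude and 90° to latitude: 180.79852, 152.77729.
Field (20°×10°, letters A–R): lon ⌊180.79852/20⌋ = 9 → J; lat ⌊152.77729/10⌋ = 15 → P.
Square (2°×1°, digits 0–9): lon ⌊0.79852/2⌋ = 0; lat ⌊2.77729/1⌋ = 2.
Subsquare (5′×2.5′, letters a–x): lon ⌊0.79852/0.0833333⌋ = 9 → j; lat ⌊0.77729/0.0416667⌋ = 18 → s.
Extended square (30″×15″, digits 0–9): lon ⌊0.04852/0.00833333⌋ = 5; lat ⌊0.02729/0.00416667⌋ = 6.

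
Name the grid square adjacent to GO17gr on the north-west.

GO17fs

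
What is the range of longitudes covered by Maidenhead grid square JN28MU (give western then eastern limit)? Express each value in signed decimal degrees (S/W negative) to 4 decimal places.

5.0000, 5.0833

Field J=9, N=13: +9·20° lon, +13·10° lat → SW at lon 0°, lat 40°.
Square 2, 8: +2·2° lon, +8·1° lat → SW at lon 4°, lat 48°.
Subsquare m=12, u=20: +12·0.0833333° lon, +20·0.0416667° lat → SW at lon 5°, lat 48.8333°.
Cell spans 0.0833333° lon × 0.0416667° lat.
west 5.0000, east 5.0833.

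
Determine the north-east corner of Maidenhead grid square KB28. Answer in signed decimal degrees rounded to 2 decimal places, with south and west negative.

-71.00, 26.00

Field K=10, B=1: +10·20° lon, +1·10° lat → SW at lon 20°, lat -80°.
Square 2, 8: +2·2° lon, +8·1° lat → SW at lon 24°, lat -72°.
Cell spans 2° lon × 1° lat. NE corner is SW corner plus one full cell.
latitude -71.00, longitude 26.00.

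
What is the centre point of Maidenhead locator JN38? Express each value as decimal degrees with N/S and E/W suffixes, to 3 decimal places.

48.500° N, 7.000° E

Field J=9, N=13: +9·20° lon, +13·10° lat → SW at lon 0°, lat 40°.
Square 3, 8: +3·2° lon, +8·1° lat → SW at lon 6°, lat 48°.
Cell spans 2° lon × 1° lat. Centre is SW corner plus half of each.
latitude 48.500° N, longitude 7.000° E.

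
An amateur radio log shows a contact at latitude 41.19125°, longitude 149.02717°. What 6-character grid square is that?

QN41me

Offset from 180°W / 90°S: lon 329.0272°, lat 131.1912°.
Field: lon ⌊329.0272/20⌋ = 16 → Q; lat ⌊131.1912/10⌋ = 13 → N.
Square: lon ⌊9.0272/2⌋ = 4; lat ⌊1.1912/1⌋ = 1.
Subsquare: lon ⌊1.0272/0.0833333⌋ = 12 → m; lat ⌊0.1912/0.0416667⌋ = 4 → e.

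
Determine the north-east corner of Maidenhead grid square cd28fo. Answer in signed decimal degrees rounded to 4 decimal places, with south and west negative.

-51.3750, -135.5000

Field C=2, D=3: +2·20° lon, +3·10° lat → SW at lon -140°, lat -60°.
Square 2, 8: +2·2° lon, +8·1° lat → SW at lon -136°, lat -52°.
Subsquare f=5, o=14: +5·0.0833333° lon, +14·0.0416667° lat → SW at lon -135.583°, lat -51.4167°.
Cell spans 0.0833333° lon × 0.0416667° lat. NE corner is SW corner plus one full cell.
latitude -51.3750, longitude -135.5000.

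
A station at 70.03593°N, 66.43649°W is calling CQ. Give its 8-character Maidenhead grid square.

FQ60sa78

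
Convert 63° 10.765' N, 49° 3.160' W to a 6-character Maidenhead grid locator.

GP53le

Offset from 180°W / 90°S: lon 130.9473°, lat 153.1794°.
Field (20°×10°, letters A–R): 130.9473/20 → 6 → G, 153.1794/10 → 15 → P; chars GP.
Square (2°×1°, digits 0–9): 10.9473/2 → 5, 3.1794/1 → 3; chars 53.
Subsquare (5′×2.5′, letters a–x): 0.9473/0.0833333 → 11 → l, 0.1794/0.0416667 → 4 → e; chars le.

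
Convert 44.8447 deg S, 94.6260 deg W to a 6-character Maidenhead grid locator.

EE25qd

Add 180° to longitude and 90° to latitude: 85.3740, 45.1553.
Field (20°×10°, letters A–R): 85.3740/20 → 4 → E, 45.1553/10 → 4 → E; chars EE.
Square (2°×1°, digits 0–9): 5.3740/2 → 2, 5.1553/1 → 5; chars 25.
Subsquare (5′×2.5′, letters a–x): 1.3740/0.0833333 → 16 → q, 0.1553/0.0416667 → 3 → d; chars qd.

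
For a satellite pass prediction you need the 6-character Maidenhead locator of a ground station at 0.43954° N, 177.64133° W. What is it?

AJ10ek

Offset from 180°W / 90°S: lon 2.3587°, lat 90.4395°.
Field: lon ⌊2.3587/20⌋ = 0 → A; lat ⌊90.4395/10⌋ = 9 → J.
Square: lon ⌊2.3587/2⌋ = 1; lat ⌊0.4395/1⌋ = 0.
Subsquare: lon ⌊0.3587/0.0833333⌋ = 4 → e; lat ⌊0.4395/0.0416667⌋ = 10 → k.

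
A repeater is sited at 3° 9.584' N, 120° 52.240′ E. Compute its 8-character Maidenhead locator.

PJ03kd48

Shift to the Maidenhead origin (180°W, 90°S): lon 300.87067, lat 93.15973.
Field: lon ⌊300.87067/20⌋ = 15 → P; lat ⌊93.15973/10⌋ = 9 → J.
Square: lon ⌊0.87067/2⌋ = 0; lat ⌊3.15973/1⌋ = 3.
Subsquare: lon ⌊0.87067/0.0833333⌋ = 10 → k; lat ⌊0.15973/0.0416667⌋ = 3 → d.
Extended square: lon ⌊0.03733/0.00833333⌋ = 4; lat ⌊0.03473/0.00416667⌋ = 8.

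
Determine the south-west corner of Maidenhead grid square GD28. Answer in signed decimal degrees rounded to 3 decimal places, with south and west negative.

Field G=6, D=3: +6·20° lon, +3·10° lat → SW at lon -60°, lat -60°.
Square 2, 8: +2·2° lon, +8·1° lat → SW at lon -56°, lat -52°.
latitude -52.000, longitude -56.000.

-52.000, -56.000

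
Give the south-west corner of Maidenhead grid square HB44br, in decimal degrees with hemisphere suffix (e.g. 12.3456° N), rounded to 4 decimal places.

75.2917° S, 31.9167° W

Field H=7, B=1: +7·20° lon, +1·10° lat → SW at lon -40°, lat -80°.
Square 4, 4: +4·2° lon, +4·1° lat → SW at lon -32°, lat -76°.
Subsquare b=1, r=17: +1·0.0833333° lon, +17·0.0416667° lat → SW at lon -31.9167°, lat -75.2917°.
latitude 75.2917° S, longitude 31.9167° W.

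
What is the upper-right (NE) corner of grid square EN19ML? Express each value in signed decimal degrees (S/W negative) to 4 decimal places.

49.5000, -96.9167

Field E=4, N=13: +4·20° lon, +13·10° lat → SW at lon -100°, lat 40°.
Square 1, 9: +1·2° lon, +9·1° lat → SW at lon -98°, lat 49°.
Subsquare m=12, l=11: +12·0.0833333° lon, +11·0.0416667° lat → SW at lon -97°, lat 49.4583°.
Cell spans 0.0833333° lon × 0.0416667° lat. NE corner is SW corner plus one full cell.
latitude 49.5000, longitude -96.9167.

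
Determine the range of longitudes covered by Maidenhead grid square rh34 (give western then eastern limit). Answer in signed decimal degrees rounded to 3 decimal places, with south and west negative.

Field R=17, H=7: +17·20° lon, +7·10° lat → SW at lon 160°, lat -20°.
Square 3, 4: +3·2° lon, +4·1° lat → SW at lon 166°, lat -16°.
Cell spans 2° lon × 1° lat.
west 166.000, east 168.000.

166.000, 168.000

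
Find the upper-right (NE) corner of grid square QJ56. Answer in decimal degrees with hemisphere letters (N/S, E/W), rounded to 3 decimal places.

7.000° N, 152.000° E

Field Q=16, J=9: +16·20° lon, +9·10° lat → SW at lon 140°, lat 0°.
Square 5, 6: +5·2° lon, +6·1° lat → SW at lon 150°, lat 6°.
Cell spans 2° lon × 1° lat. NE corner is SW corner plus one full cell.
latitude 7.000° N, longitude 152.000° E.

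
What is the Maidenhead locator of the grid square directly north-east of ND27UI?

ND27vj

Longitude subsquare u = 20; +1 → 21 = v.
Latitude subsquare i = 8; +1 → 9 = j.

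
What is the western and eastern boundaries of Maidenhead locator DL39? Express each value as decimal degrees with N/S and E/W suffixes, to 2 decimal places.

114.00° W, 112.00° W

Field D=3, L=11: +3·20° lon, +11·10° lat → SW at lon -120°, lat 20°.
Square 3, 9: +3·2° lon, +9·1° lat → SW at lon -114°, lat 29°.
Cell spans 2° lon × 1° lat.
west 114.00° W, east 112.00° W.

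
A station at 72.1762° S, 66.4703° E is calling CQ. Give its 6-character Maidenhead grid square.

MB37ft

Shift to the Maidenhead origin (180°W, 90°S): lon 246.4703, lat 17.8238.
Field: 246.4703/20 → 12 → M, 17.8238/10 → 1 → B; chars MB.
Square: 6.4703/2 → 3, 7.8238/1 → 7; chars 37.
Subsquare: 0.4703/0.0833333 → 5 → f, 0.8238/0.0416667 → 19 → t; chars ft.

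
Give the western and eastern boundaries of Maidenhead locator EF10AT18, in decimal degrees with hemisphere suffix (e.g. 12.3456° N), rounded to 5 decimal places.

97.99167° W, 97.98333° W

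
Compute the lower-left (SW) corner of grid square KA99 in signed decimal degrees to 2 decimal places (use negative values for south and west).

-81.00, 38.00

Field K=10, A=0: +10·20° lon, +0·10° lat → SW at lon 20°, lat -90°.
Square 9, 9: +9·2° lon, +9·1° lat → SW at lon 38°, lat -81°.
latitude -81.00, longitude 38.00.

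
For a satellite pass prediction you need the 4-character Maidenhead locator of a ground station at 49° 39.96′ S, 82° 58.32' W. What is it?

Add 180° to longitude and 90° to latitude: 97.03, 40.33.
Field: 97.03/20 → 4 → E, 40.33/10 → 4 → E; chars EE.
Square: 17.03/2 → 8, 0.33/1 → 0; chars 80.

EE80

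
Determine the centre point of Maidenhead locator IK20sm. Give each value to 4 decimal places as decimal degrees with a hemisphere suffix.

Field I=8, K=10: +8·20° lon, +10·10° lat → SW at lon -20°, lat 10°.
Square 2, 0: +2·2° lon, +0·1° lat → SW at lon -16°, lat 10°.
Subsquare s=18, m=12: +18·0.0833333° lon, +12·0.0416667° lat → SW at lon -14.5°, lat 10.5°.
Cell spans 0.0833333° lon × 0.0416667° lat. Centre is SW corner plus half of each.
latitude 10.5208° N, longitude 14.4583° W.

10.5208° N, 14.4583° W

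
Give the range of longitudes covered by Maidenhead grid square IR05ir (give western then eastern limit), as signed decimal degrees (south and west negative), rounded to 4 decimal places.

Field I=8, R=17: +8·20° lon, +17·10° lat → SW at lon -20°, lat 80°.
Square 0, 5: +0·2° lon, +5·1° lat → SW at lon -20°, lat 85°.
Subsquare i=8, r=17: +8·0.0833333° lon, +17·0.0416667° lat → SW at lon -19.3333°, lat 85.7083°.
Cell spans 0.0833333° lon × 0.0416667° lat.
west -19.3333, east -19.2500.

-19.3333, -19.2500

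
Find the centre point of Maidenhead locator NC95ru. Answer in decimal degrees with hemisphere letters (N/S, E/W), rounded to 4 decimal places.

64.1458° S, 99.4583° E

Field N=13, C=2: +13·20° lon, +2·10° lat → SW at lon 80°, lat -70°.
Square 9, 5: +9·2° lon, +5·1° lat → SW at lon 98°, lat -65°.
Subsquare r=17, u=20: +17·0.0833333° lon, +20·0.0416667° lat → SW at lon 99.4167°, lat -64.1667°.
Cell spans 0.0833333° lon × 0.0416667° lat. Centre is SW corner plus half of each.
latitude 64.1458° S, longitude 99.4583° E.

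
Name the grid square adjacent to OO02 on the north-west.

NO93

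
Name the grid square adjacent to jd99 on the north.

JE90

Latitude square 9; +1 → 10, wraps to 0, carry into field.
Latitude field D = 3; +1 → 4 = E.
The longitude characters are unchanged.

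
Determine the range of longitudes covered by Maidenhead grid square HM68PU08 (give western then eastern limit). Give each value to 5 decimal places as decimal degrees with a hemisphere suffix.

26.75000° W, 26.74167° W

Field H=7, M=12: +7·20° lon, +12·10° lat → SW at lon -40°, lat 30°.
Square 6, 8: +6·2° lon, +8·1° lat → SW at lon -28°, lat 38°.
Subsquare p=15, u=20: +15·0.0833333° lon, +20·0.0416667° lat → SW at lon -26.75°, lat 38.8333°.
Extended square 0, 8: +0·0.00833333° lon, +8·0.00416667° lat → SW at lon -26.75°, lat 38.8667°.
Cell spans 0.00833333° lon × 0.00416667° lat.
west 26.75000° W, east 26.74167° W.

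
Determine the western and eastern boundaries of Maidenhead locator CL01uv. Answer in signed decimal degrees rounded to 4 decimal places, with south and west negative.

Field C=2, L=11: +2·20° lon, +11·10° lat → SW at lon -140°, lat 20°.
Square 0, 1: +0·2° lon, +1·1° lat → SW at lon -140°, lat 21°.
Subsquare u=20, v=21: +20·0.0833333° lon, +21·0.0416667° lat → SW at lon -138.333°, lat 21.875°.
Cell spans 0.0833333° lon × 0.0416667° lat.
west -138.3333, east -138.2500.

-138.3333, -138.2500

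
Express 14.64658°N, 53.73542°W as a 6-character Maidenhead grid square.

GK34dp

Shift to the Maidenhead origin (180°W, 90°S): lon 126.2646, lat 104.6466.
Field: 126.2646/20 → 6 → G, 104.6466/10 → 10 → K; chars GK.
Square: 6.2646/2 → 3, 4.6466/1 → 4; chars 34.
Subsquare: 0.2646/0.0833333 → 3 → d, 0.6466/0.0416667 → 15 → p; chars dp.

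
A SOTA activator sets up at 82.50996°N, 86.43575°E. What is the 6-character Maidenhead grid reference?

NR32fm

Offset from 180°W / 90°S: lon 266.4357°, lat 172.5100°.
Field (20°×10°, letters A–R): lon ⌊266.4357/20⌋ = 13 → N; lat ⌊172.5100/10⌋ = 17 → R.
Square (2°×1°, digits 0–9): lon ⌊6.4357/2⌋ = 3; lat ⌊2.5100/1⌋ = 2.
Subsquare (5′×2.5′, letters a–x): lon ⌊0.4357/0.0833333⌋ = 5 → f; lat ⌊0.5100/0.0416667⌋ = 12 → m.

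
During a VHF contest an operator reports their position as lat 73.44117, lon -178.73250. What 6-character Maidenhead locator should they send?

Offset from 180°W / 90°S: lon 1.2675°, lat 163.4412°.
Field: lon ⌊1.2675/20⌋ = 0 → A; lat ⌊163.4412/10⌋ = 16 → Q.
Square: lon ⌊1.2675/2⌋ = 0; lat ⌊3.4412/1⌋ = 3.
Subsquare: lon ⌊1.2675/0.0833333⌋ = 15 → p; lat ⌊0.4412/0.0416667⌋ = 10 → k.

AQ03pk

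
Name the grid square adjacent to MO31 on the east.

MO41

Longitude square 3; +1 → 4.
The latitude characters are unchanged.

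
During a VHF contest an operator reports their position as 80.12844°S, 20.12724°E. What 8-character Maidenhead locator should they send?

KA09bu59

Offset from 180°W / 90°S: lon 200.12724°, lat 9.87156°.
Field: 200.12724/20 → 10 → K, 9.87156/10 → 0 → A; chars KA.
Square: 0.12724/2 → 0, 9.87156/1 → 9; chars 09.
Subsquare: 0.12724/0.0833333 → 1 → b, 0.87156/0.0416667 → 20 → u; chars bu.
Extended square: 0.04391/0.00833333 → 5, 0.03823/0.00416667 → 9; chars 59.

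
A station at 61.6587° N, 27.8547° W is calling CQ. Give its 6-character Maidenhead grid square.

Shift to the Maidenhead origin (180°W, 90°S): lon 152.1453, lat 151.6587.
Field: lon ⌊152.1453/20⌋ = 7 → H; lat ⌊151.6587/10⌋ = 15 → P.
Square: lon ⌊12.1453/2⌋ = 6; lat ⌊1.6587/1⌋ = 1.
Subsquare: lon ⌊0.1453/0.0833333⌋ = 1 → b; lat ⌊0.6587/0.0416667⌋ = 15 → p.

HP61bp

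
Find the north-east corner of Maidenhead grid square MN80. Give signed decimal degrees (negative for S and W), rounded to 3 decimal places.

41.000, 78.000

Field M=12, N=13: +12·20° lon, +13·10° lat → SW at lon 60°, lat 40°.
Square 8, 0: +8·2° lon, +0·1° lat → SW at lon 76°, lat 40°.
Cell spans 2° lon × 1° lat. NE corner is SW corner plus one full cell.
latitude 41.000, longitude 78.000.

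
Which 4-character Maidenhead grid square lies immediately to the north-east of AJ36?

Longitude square 3; +1 → 4.
Latitude square 6; +1 → 7.

AJ47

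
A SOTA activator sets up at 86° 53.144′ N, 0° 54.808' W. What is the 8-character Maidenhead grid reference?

Add 180° to longitude and 90° to latitude: 179.08653, 176.88573.
Field: 179.08653/20 → 8 → I, 176.88573/10 → 17 → R; chars IR.
Square: 19.08653/2 → 9, 6.88573/1 → 6; chars 96.
Subsquare: 1.08653/0.0833333 → 13 → n, 0.88573/0.0416667 → 21 → v; chars nv.
Extended square: 0.00320/0.00833333 → 0, 0.01073/0.00416667 → 2; chars 02.

IR96nv02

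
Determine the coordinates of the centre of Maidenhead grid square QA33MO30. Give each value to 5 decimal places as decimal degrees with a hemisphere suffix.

Field Q=16, A=0: +16·20° lon, +0·10° lat → SW at lon 140°, lat -90°.
Square 3, 3: +3·2° lon, +3·1° lat → SW at lon 146°, lat -87°.
Subsquare m=12, o=14: +12·0.0833333° lon, +14·0.0416667° lat → SW at lon 147°, lat -86.4167°.
Extended square 3, 0: +3·0.00833333° lon, +0·0.00416667° lat → SW at lon 147.025°, lat -86.4167°.
Cell spans 0.00833333° lon × 0.00416667° lat. Centre is SW corner plus half of each.
latitude 86.41458° S, longitude 147.02917° E.

86.41458° S, 147.02917° E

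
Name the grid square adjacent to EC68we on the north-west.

EC68vf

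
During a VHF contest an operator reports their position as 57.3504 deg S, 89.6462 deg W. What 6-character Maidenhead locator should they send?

Offset from 180°W / 90°S: lon 90.3538°, lat 32.6496°.
Field (20°×10°, letters A–R): lon ⌊90.3538/20⌋ = 4 → E; lat ⌊32.6496/10⌋ = 3 → D.
Square (2°×1°, digits 0–9): lon ⌊10.3538/2⌋ = 5; lat ⌊2.6496/1⌋ = 2.
Subsquare (5′×2.5′, letters a–x): lon ⌊0.3538/0.0833333⌋ = 4 → e; lat ⌊0.6496/0.0416667⌋ = 15 → p.

ED52ep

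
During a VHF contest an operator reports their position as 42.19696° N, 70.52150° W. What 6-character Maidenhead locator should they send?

Shift to the Maidenhead origin (180°W, 90°S): lon 109.4785, lat 132.1970.
Field: 109.4785/20 → 5 → F, 132.1970/10 → 13 → N; chars FN.
Square: 9.4785/2 → 4, 2.1970/1 → 2; chars 42.
Subsquare: 1.4785/0.0833333 → 17 → r, 0.1970/0.0416667 → 4 → e; chars re.

FN42re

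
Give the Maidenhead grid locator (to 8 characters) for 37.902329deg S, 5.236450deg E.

Shift to the Maidenhead origin (180°W, 90°S): lon 185.23645, lat 52.09767.
Field (20°×10°, letters A–R): 185.23645/20 → 9 → J, 52.09767/10 → 5 → F; chars JF.
Square (2°×1°, digits 0–9): 5.23645/2 → 2, 2.09767/1 → 2; chars 22.
Subsquare (5′×2.5′, letters a–x): 1.23645/0.0833333 → 14 → o, 0.09767/0.0416667 → 2 → c; chars oc.
Extended square (30″×15″, digits 0–9): 0.06978/0.00833333 → 8, 0.01434/0.00416667 → 3; chars 83.

JF22oc83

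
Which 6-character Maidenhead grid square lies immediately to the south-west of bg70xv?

BG70wu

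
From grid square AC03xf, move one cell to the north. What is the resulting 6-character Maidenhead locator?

AC03xg

Latitude subsquare f = 5; +1 → 6 = g.
The longitude characters are unchanged.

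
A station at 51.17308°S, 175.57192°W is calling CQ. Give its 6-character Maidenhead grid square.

Add 180° to longitude and 90° to latitude: 4.4281, 38.8269.
Field: lon ⌊4.4281/20⌋ = 0 → A; lat ⌊38.8269/10⌋ = 3 → D.
Square: lon ⌊4.4281/2⌋ = 2; lat ⌊8.8269/1⌋ = 8.
Subsquare: lon ⌊0.4281/0.0833333⌋ = 5 → f; lat ⌊0.8269/0.0416667⌋ = 19 → t.

AD28ft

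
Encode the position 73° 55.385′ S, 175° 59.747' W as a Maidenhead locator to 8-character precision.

Add 180° to longitude and 90° to latitude: 4.00422, 16.07692.
Field (20°×10°, letters A–R): 4.00422/20 → 0 → A, 16.07692/10 → 1 → B; chars AB.
Square (2°×1°, digits 0–9): 4.00422/2 → 2, 6.07692/1 → 6; chars 26.
Subsquare (5′×2.5′, letters a–x): 0.00422/0.0833333 → 0 → a, 0.07692/0.0416667 → 1 → b; chars ab.
Extended square (30″×15″, digits 0–9): 0.00422/0.00833333 → 0, 0.03525/0.00416667 → 8; chars 08.

AB26ab08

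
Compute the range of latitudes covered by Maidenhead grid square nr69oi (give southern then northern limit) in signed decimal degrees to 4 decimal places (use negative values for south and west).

89.3333, 89.3750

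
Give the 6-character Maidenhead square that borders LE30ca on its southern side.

Latitude subsquare a = 0; −1 → -1, wraps to 23 = x, carry into square.
Latitude square 0; −1 → -1, wraps to 9, carry into field.
Latitude field E = 4; −1 → 3 = D.
The longitude characters are unchanged.

LD39cx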